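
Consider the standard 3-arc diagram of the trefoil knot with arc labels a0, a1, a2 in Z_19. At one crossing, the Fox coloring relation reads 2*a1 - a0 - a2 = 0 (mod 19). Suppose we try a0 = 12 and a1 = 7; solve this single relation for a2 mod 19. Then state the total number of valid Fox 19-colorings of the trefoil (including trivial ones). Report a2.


Step 1: Apply the given crossing relation 2*a1 - a0 - a2 = 0 (mod 19).
  a2 = 2*a1 - a0 mod 19
  a2 = 2*7 - 12 mod 19
  a2 = 14 - 12 mod 19
  a2 = 2 mod 19 = 2
Step 2: The trefoil has determinant 3.
  Number of Fox p-colorings (p prime) is p^2 if p = 3, else p.
  Since 19 does not divide 3, only trivial (constant) colorings exist.
  (So the trial a0 = 12, a1 = 7 with a0 != a1 does NOT extend to a valid coloring of the whole trefoil: the other two crossing relations require 3*(a1 - a0) = 0 (mod 19), which fails.)
  Total colorings = 19
Step 3: a2 = 2, total Fox 19-colorings = 19

2


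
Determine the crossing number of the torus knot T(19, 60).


For a torus knot T(p, q) with gcd(p,q)=1,
the crossing number is min(p*(q-1), q*(p-1)).
p*(q-1) = 19*59 = 1121
q*(p-1) = 60*18 = 1080
min(1121, 1080) = 1080

1080


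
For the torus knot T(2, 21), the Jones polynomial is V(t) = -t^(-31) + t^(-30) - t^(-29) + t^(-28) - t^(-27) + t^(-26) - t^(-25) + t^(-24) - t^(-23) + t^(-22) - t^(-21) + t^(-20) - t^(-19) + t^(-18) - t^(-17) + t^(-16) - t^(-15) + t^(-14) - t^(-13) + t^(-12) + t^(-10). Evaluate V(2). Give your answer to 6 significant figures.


Substituting t = 2 into V(t) = -t^(-31) + t^(-30) - t^(-29) + t^(-28) - t^(-27) + t^(-26) - t^(-25) + t^(-24) - t^(-23) + t^(-22) - t^(-21) + t^(-20) - t^(-19) + t^(-18) - t^(-17) + t^(-16) - t^(-15) + t^(-14) - t^(-13) + t^(-12) + t^(-10):
  (-)t^(-31) = -4.65661e-10
  (+)t^(-30) = 9.31323e-10
  (-)t^(-29) = -1.86265e-09
  (+)t^(-28) = 3.72529e-09
  (-)t^(-27) = -7.45058e-09
  (+)t^(-26) = 1.49012e-08
  (-)t^(-25) = -2.98023e-08
  (+)t^(-24) = 5.96046e-08
  (-)t^(-23) = -1.19209e-07
  (+)t^(-22) = 2.38419e-07
  (-)t^(-21) = -4.76837e-07
  (+)t^(-20) = 9.53674e-07
  (-)t^(-19) = -1.90735e-06
  (+)t^(-18) = 3.8147e-06
  (-)t^(-17) = -7.62939e-06
  (+)t^(-16) = 1.52588e-05
  (-)t^(-15) = -3.05176e-05
  (+)t^(-14) = 6.10352e-05
  (-)t^(-13) = -0.00012207
  (+)t^(-12) = 0.000244141
  (+)t^(-10) = 0.000976562
Sum = (-4.65661e-10) + (9.31323e-10) + (-1.86265e-09) + (3.72529e-09) + (-7.45058e-09) + (1.49012e-08) + (-2.98023e-08) + (5.96046e-08) + (-1.19209e-07) + (2.38419e-07) + (-4.76837e-07) + (9.53674e-07) + (-1.90735e-06) + (3.8147e-06) + (-7.62939e-06) + (1.52588e-05) + (-3.05176e-05) + (6.10352e-05) + (-0.00012207) + (0.000244141) + (0.000976562)
= 0.001139322761
Rounded to 6 significant figures: 0.00113932

0.00113932


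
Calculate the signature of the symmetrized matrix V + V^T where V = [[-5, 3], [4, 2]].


Step 1: V + V^T = [[-10, 7], [7, 4]]
Step 2: trace = -6, det = -89
Step 3: Discriminant = (-6)^2 - 4*(-89) = 392
Step 4: Eigenvalues: 6.89949, -12.8995
Step 5: Signature = (# positive eigenvalues) - (# negative eigenvalues) = 0

0


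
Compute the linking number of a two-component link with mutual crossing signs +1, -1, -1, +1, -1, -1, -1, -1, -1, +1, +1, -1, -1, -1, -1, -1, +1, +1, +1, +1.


Step 1: Count positive crossings: 8
Step 2: Count negative crossings: 12
Step 3: Sum of signs = 8 - 12 = -4
Step 4: Linking number = sum/2 = -4/2 = -2

-2


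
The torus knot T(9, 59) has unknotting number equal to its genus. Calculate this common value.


For a torus knot T(p,q), both the unknotting number and genus equal (p-1)(q-1)/2.
= (9-1)(59-1)/2
= 8*58/2
= 464/2 = 232

232


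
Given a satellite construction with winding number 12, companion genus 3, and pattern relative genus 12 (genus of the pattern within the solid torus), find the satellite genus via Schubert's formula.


Schubert: g(satellite) = g_rel(pattern) + |winding| * g(companion),
where g_rel(pattern) is the genus of the pattern relative to the solid torus.
= 12 + 12 * 3
= 12 + 36 = 48

48


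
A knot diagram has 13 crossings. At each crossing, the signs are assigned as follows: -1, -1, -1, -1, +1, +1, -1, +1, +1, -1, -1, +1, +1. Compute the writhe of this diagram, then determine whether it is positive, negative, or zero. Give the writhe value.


Step 1: Count positive crossings (+1).
Positive crossings: 6
Step 2: Count negative crossings (-1).
Negative crossings: 7
Step 3: Writhe = (positive) - (negative)
w = 6 - 7 = -1
Step 4: |w| = 1, and w is negative

-1


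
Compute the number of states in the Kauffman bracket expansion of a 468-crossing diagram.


Each crossing contributes 2 choices (A-smoothing or B-smoothing).
Total states = 2^468 = 762145642166990290864647761179972242614403843424065222377723867096038022172794340849684107193235344521442121855812163792833978437326241529856

762145642166990290864647761179972242614403843424065222377723867096038022172794340849684107193235344521442121855812163792833978437326241529856


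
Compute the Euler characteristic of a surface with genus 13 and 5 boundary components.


chi = 2 - 2g - b
= 2 - 2*13 - 5
= 2 - 26 - 5 = -29

-29


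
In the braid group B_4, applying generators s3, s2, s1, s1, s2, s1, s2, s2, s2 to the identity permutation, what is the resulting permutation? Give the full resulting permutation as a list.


Starting with identity [1, 2, 3, 4].
Apply generators in sequence:
  After s3: [1, 2, 4, 3]
  After s2: [1, 4, 2, 3]
  After s1: [4, 1, 2, 3]
  After s1: [1, 4, 2, 3]
  After s2: [1, 2, 4, 3]
  After s1: [2, 1, 4, 3]
  After s2: [2, 4, 1, 3]
  After s2: [2, 1, 4, 3]
  After s2: [2, 4, 1, 3]
Final permutation: [2, 4, 1, 3]

[2, 4, 1, 3]


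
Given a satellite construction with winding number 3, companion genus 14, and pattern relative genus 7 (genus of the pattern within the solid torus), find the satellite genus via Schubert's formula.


Schubert: g(satellite) = g_rel(pattern) + |winding| * g(companion),
where g_rel(pattern) is the genus of the pattern relative to the solid torus.
= 7 + 3 * 14
= 7 + 42 = 49

49


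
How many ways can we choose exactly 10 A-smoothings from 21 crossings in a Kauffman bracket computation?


We choose which 10 of 21 crossings get A-smoothings.
C(21, 10) = 21! / (10! * 11!)
= 352716

352716


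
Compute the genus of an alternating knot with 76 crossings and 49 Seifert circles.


For alternating knots, g = (c - s + 1)/2.
= (76 - 49 + 1)/2
= 28/2 = 14

14


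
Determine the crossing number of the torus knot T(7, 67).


For a torus knot T(p, q) with gcd(p,q)=1,
the crossing number is min(p*(q-1), q*(p-1)).
p*(q-1) = 7*66 = 462
q*(p-1) = 67*6 = 402
min(462, 402) = 402

402


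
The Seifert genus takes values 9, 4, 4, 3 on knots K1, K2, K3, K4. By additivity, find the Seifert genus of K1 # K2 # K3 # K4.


The Seifert genus is additive under connected sum.
Seifert genus(K1 # K2 # K3 # K4) = (9) + (4) + (4) + (3)
= 20

20


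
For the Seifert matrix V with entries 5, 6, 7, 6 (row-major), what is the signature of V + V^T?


Step 1: V + V^T = [[10, 13], [13, 12]]
Step 2: trace = 22, det = -49
Step 3: Discriminant = 22^2 - 4*(-49) = 680
Step 4: Eigenvalues: 24.0384, -2.0384
Step 5: Signature = (# positive eigenvalues) - (# negative eigenvalues) = 0

0


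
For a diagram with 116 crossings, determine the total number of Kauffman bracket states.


Each crossing contributes 2 choices (A-smoothing or B-smoothing).
Total states = 2^116 = 83076749736557242056487941267521536

83076749736557242056487941267521536


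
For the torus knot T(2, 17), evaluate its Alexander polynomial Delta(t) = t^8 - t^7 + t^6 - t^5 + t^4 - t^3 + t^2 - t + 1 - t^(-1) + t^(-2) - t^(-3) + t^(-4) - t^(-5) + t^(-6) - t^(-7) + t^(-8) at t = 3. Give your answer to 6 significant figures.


Substituting t = 3 into Delta(t) = t^8 - t^7 + t^6 - t^5 + t^4 - t^3 + t^2 - t + 1 - t^(-1) + t^(-2) - t^(-3) + t^(-4) - t^(-5) + t^(-6) - t^(-7) + t^(-8):
Term values: (6561) + (-2187) + (729) + (-243) + (81) + (-27) + (9) + (-3) + (1) + (-0.333333) + (0.111111) + (-0.037037) + (0.0123457) + (-0.00411523) + (0.00137174) + (-0.000457247) + (0.000152416)
Sum = 4920.750038
Rounded to 6 significant figures: 4920.75

4920.75


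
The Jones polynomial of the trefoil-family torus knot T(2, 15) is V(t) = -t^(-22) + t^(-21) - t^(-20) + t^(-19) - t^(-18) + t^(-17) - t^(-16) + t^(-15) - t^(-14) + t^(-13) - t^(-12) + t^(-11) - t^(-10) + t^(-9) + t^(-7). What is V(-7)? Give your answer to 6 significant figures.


Substituting t = -7 into V(t) = -t^(-22) + t^(-21) - t^(-20) + t^(-19) - t^(-18) + t^(-17) - t^(-16) + t^(-15) - t^(-14) + t^(-13) - t^(-12) + t^(-11) - t^(-10) + t^(-9) + t^(-7):
  (-)t^(-22) = -2.55766e-19
  (+)t^(-21) = -1.79036e-18
  (-)t^(-20) = -1.25325e-17
  (+)t^(-19) = -8.77278e-17
  (-)t^(-18) = -6.14095e-16
  (+)t^(-17) = -4.29866e-15
  (-)t^(-16) = -3.00906e-14
  (+)t^(-15) = -2.10634e-13
  (-)t^(-14) = -1.47444e-12
  (+)t^(-13) = -1.03211e-11
  (-)t^(-12) = -7.22476e-11
  (+)t^(-11) = -5.05733e-10
  (-)t^(-10) = -3.54013e-09
  (+)t^(-9) = -2.47809e-08
  (+)t^(-7) = -1.21427e-06
Sum = (-2.55766e-19) + (-1.79036e-18) + (-1.25325e-17) + (-8.77278e-17) + (-6.14095e-16) + (-4.29866e-15) + (-3.00906e-14) + (-2.10634e-13) + (-1.47444e-12) + (-1.03211e-11) + (-7.22476e-11) + (-5.05733e-10) + (-3.54013e-09) + (-2.47809e-08) + (-1.21427e-06)
= -1.243176766e-06
Rounded to 6 significant figures: -1.24318e-06

-1.24318e-06


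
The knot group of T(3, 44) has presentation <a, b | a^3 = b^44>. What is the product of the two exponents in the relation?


The relation is a^3 = b^44.
Product of exponents = 3 * 44
= 132

132


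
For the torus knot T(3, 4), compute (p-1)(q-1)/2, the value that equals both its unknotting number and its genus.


For a torus knot T(p,q), both the unknotting number and genus equal (p-1)(q-1)/2.
= (3-1)(4-1)/2
= 2*3/2
= 6/2 = 3

3


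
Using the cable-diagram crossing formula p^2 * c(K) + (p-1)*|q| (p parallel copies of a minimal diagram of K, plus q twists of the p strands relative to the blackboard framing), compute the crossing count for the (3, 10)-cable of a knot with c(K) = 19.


Step 1: Each of the c(K) crossings of the companion diagram becomes p*p = p^2 crossings among the p parallel strands, and each of the |q| twists s_1 s_2 ... s_(p-1) adds (p-1) crossings.
  Crossings = p^2 * c(K) + (p-1)*|q|
Step 2: = 3^2 * 19 + (3-1)*10
Step 3: = 9*19 + 2*10
Step 4: = 171 + 20 = 191

191


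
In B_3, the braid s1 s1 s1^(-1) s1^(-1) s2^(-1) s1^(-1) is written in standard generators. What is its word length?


The word length counts the number of generators (including inverses).
Listing each generator: s1, s1, s1^(-1), s1^(-1), s2^(-1), s1^(-1)
There are 6 generators in this braid word.

6


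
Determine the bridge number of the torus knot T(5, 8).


The bridge number of T(p,q) is min(p,q).
min(5, 8) = 5

5


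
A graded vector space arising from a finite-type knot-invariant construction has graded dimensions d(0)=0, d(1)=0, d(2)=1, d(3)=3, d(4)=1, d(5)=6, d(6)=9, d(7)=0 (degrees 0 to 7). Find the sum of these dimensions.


Total dimension = d(0) + d(1) + ... + d(7)
= 0 + 0 + 1 + 3 + 1 + 6 + 9 + 0
= 20

20


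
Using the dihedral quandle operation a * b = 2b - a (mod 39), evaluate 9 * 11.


9 * 11 = 2*11 - 9 mod 39
= 22 - 9 mod 39
= 13 mod 39 = 13

13


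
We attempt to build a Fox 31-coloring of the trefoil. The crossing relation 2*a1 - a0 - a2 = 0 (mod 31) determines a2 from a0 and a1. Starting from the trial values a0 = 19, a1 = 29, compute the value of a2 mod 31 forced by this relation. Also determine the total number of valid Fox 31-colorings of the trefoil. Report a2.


Step 1: Apply the given crossing relation 2*a1 - a0 - a2 = 0 (mod 31).
  a2 = 2*a1 - a0 mod 31
  a2 = 2*29 - 19 mod 31
  a2 = 58 - 19 mod 31
  a2 = 39 mod 31 = 8
Step 2: The trefoil has determinant 3.
  Number of Fox p-colorings (p prime) is p^2 if p = 3, else p.
  Since 31 does not divide 3, only trivial (constant) colorings exist.
  (So the trial a0 = 19, a1 = 29 with a0 != a1 does NOT extend to a valid coloring of the whole trefoil: the other two crossing relations require 3*(a1 - a0) = 0 (mod 31), which fails.)
  Total colorings = 31
Step 3: a2 = 8, total Fox 31-colorings = 31

8


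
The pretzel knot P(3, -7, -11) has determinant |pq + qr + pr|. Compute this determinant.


Step 1: Compute pq + qr + pr.
pq = 3*(-7) = -21
qr = (-7)*(-11) = 77
pr = 3*(-11) = -33
pq + qr + pr = -21 + 77 + (-33) = 23
Step 2: Take absolute value.
det(P(3,-7,-11)) = |23| = 23

23


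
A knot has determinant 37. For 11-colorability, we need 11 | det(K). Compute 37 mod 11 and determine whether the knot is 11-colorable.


Step 1: A knot is p-colorable if and only if p divides its determinant.
Step 2: Compute 37 mod 11.
37 = 3 * 11 + 4
Step 3: 37 mod 11 = 4
Step 4: The knot is 11-colorable: no

4


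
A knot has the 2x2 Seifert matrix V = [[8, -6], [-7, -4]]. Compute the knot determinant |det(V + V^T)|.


Step 1: Form V + V^T where V = [[8, -6], [-7, -4]]
  V^T = [[8, -7], [-6, -4]]
  V + V^T = [[16, -13], [-13, -8]]
Step 2: det(V + V^T) = 16*(-8) - (-13)*(-13)
  = -128 - 169 = -297
Step 3: Knot determinant = |det(V + V^T)| = |-297| = 297

297


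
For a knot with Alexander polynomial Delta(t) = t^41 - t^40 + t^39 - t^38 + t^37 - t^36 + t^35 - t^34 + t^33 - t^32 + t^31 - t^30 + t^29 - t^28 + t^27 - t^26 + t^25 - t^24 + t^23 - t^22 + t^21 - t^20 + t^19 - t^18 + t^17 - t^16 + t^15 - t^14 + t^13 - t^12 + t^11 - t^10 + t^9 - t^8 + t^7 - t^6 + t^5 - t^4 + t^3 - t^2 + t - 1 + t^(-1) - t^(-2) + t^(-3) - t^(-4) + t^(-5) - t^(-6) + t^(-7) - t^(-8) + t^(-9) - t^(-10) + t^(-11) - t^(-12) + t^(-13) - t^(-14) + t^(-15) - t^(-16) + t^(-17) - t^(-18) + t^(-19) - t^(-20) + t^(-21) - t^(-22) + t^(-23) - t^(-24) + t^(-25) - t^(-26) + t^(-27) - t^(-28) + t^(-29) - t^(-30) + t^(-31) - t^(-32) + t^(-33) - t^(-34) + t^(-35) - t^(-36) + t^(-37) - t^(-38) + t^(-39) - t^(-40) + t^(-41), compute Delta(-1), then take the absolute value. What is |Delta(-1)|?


Step 1: The polynomial has 83 terms with alternating signs, exponents from 41 down to -41.
Step 2: Substitute t = -1. The i-th term has coefficient (-1)^i and exponent (m-i),
  so its value is (-1)^i * (-1)^(m-i) = (-1)^m = -1 for every i.
Step 3: All 83 terms equal -1, so Delta(-1) = 83 * (-1) = -83
Step 4: |Delta(-1)| = 83

83


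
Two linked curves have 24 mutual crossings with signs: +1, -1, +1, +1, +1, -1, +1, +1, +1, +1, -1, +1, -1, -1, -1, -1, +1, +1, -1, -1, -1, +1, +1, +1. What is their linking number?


Step 1: Count positive crossings: 14
Step 2: Count negative crossings: 10
Step 3: Sum of signs = 14 - 10 = 4
Step 4: Linking number = sum/2 = 4/2 = 2

2


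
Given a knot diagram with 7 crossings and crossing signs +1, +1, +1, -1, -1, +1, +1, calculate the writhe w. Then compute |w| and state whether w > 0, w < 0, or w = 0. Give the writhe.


Step 1: Count positive crossings (+1).
Positive crossings: 5
Step 2: Count negative crossings (-1).
Negative crossings: 2
Step 3: Writhe = (positive) - (negative)
w = 5 - 2 = 3
Step 4: |w| = 3, and w is positive

3


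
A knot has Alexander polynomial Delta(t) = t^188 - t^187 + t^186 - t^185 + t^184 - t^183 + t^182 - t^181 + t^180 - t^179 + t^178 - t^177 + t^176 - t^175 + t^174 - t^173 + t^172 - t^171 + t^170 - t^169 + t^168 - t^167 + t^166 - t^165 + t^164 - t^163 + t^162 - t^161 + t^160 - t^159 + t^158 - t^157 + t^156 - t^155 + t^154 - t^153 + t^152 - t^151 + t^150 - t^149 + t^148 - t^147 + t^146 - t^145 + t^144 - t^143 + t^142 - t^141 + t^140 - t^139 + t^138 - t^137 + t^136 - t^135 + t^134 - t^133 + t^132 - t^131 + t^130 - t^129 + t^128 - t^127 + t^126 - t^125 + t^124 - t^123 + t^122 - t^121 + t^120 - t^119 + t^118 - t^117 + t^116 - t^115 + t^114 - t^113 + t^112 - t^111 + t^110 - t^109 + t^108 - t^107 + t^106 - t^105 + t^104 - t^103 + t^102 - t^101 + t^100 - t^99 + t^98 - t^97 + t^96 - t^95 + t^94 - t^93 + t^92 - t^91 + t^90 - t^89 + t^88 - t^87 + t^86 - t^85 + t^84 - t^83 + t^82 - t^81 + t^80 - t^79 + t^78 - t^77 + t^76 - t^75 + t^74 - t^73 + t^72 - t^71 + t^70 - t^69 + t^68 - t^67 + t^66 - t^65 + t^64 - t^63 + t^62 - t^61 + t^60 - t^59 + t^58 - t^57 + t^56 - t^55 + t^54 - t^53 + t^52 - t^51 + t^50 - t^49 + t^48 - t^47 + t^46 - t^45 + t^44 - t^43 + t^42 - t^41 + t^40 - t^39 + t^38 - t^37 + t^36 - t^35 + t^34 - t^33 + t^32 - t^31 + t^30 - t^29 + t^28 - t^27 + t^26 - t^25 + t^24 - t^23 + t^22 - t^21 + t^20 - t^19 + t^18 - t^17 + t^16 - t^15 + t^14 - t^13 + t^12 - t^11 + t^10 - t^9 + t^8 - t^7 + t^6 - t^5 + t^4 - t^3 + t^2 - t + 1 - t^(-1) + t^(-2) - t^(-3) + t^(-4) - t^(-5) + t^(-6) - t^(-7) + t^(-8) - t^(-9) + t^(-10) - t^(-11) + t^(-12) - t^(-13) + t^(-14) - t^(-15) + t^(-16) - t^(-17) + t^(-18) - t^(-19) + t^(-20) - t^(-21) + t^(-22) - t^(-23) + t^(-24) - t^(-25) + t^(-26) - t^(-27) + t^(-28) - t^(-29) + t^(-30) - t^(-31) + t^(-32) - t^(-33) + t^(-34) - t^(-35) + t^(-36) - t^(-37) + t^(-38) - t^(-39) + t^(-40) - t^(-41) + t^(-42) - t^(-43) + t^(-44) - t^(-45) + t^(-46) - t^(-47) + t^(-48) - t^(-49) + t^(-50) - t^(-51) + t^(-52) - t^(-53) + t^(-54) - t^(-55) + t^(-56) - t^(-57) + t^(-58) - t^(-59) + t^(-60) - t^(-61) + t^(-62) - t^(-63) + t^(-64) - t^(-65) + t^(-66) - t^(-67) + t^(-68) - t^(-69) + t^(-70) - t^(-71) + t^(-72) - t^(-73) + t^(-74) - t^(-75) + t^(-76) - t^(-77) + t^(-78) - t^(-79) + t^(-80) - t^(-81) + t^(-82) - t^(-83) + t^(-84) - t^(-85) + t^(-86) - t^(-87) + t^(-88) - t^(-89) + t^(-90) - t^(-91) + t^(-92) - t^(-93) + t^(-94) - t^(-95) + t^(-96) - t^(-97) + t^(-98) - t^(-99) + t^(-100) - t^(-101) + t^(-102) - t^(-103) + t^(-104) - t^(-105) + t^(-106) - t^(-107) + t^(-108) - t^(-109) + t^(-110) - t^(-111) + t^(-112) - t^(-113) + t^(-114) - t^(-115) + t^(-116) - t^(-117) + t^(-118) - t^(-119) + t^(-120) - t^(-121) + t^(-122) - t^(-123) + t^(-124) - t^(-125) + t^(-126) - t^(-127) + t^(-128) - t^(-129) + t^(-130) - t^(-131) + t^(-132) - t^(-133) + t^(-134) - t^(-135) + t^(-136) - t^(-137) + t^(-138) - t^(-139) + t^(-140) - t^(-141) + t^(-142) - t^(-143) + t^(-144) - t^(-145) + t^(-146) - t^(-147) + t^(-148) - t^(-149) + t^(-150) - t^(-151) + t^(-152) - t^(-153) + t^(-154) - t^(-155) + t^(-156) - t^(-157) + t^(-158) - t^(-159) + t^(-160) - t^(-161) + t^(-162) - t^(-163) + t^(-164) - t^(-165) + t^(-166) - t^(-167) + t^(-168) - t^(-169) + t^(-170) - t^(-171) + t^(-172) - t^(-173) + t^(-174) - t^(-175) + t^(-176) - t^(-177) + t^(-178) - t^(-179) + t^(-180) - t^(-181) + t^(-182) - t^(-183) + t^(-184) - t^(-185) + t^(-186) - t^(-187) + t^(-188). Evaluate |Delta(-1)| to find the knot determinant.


Step 1: The polynomial has 377 terms with alternating signs, exponents from 188 down to -188.
Step 2: Substitute t = -1. The i-th term has coefficient (-1)^i and exponent (m-i),
  so its value is (-1)^i * (-1)^(m-i) = (-1)^m = 1 for every i.
Step 3: All 377 terms equal 1, so Delta(-1) = 377 * (1) = 377
Step 4: |Delta(-1)| = 377

377


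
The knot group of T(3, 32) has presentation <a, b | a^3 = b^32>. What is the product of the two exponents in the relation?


The relation is a^3 = b^32.
Product of exponents = 3 * 32
= 96

96


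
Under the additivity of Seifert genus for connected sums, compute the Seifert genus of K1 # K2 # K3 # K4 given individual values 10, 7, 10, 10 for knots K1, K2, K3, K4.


The Seifert genus is additive under connected sum.
Seifert genus(K1 # K2 # K3 # K4) = (10) + (7) + (10) + (10)
= 37

37


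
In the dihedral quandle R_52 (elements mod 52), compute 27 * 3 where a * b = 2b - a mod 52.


27 * 3 = 2*3 - 27 mod 52
= 6 - 27 mod 52
= -21 mod 52 = 31

31


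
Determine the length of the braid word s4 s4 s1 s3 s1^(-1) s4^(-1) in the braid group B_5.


The word length counts the number of generators (including inverses).
Listing each generator: s4, s4, s1, s3, s1^(-1), s4^(-1)
There are 6 generators in this braid word.

6


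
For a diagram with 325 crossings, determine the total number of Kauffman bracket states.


Each crossing contributes 2 choices (A-smoothing or B-smoothing).
Total states = 2^325 = 68351585149469122636640694597425667667286544715412888638305331450311031224980497600734786781970432

68351585149469122636640694597425667667286544715412888638305331450311031224980497600734786781970432


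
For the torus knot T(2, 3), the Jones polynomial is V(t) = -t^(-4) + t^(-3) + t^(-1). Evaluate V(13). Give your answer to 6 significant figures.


Substituting t = 13 into V(t) = -t^(-4) + t^(-3) + t^(-1):
  (-)t^(-4) = -3.50128e-05
  (+)t^(-3) = 0.000455166
  (+)t^(-1) = 0.0769231
Sum = (-3.50128e-05) + (0.000455166) + (0.0769231)
= 0.07734323028
Rounded to 6 significant figures: 0.0773432

0.0773432


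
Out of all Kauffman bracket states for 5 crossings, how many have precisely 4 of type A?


We choose which 4 of 5 crossings get A-smoothings.
C(5, 4) = 5! / (4! * 1!)
= 5

5


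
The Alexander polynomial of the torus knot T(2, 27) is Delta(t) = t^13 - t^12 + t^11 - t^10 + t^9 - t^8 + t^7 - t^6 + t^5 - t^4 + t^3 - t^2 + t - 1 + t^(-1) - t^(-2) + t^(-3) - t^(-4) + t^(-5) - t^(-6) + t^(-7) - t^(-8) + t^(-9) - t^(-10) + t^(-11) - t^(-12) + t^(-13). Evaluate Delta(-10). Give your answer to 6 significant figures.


Substituting t = -10 into Delta(t) = t^13 - t^12 + t^11 - t^10 + t^9 - t^8 + t^7 - t^6 + t^5 - t^4 + t^3 - t^2 + t - 1 + t^(-1) - t^(-2) + t^(-3) - t^(-4) + t^(-5) - t^(-6) + t^(-7) - t^(-8) + t^(-9) - t^(-10) + t^(-11) - t^(-12) + t^(-13):
Term values: (-10000000000000) + (-1000000000000) + (-100000000000) + (-10000000000) + (-1000000000) + (-100000000) + (-10000000) + (-1000000) + (-100000) + (-10000) + (-1000) + (-100) + (-10) + (-1) + (-0.1) + (-0.01) + (-0.001) + (-0.0001) + (-1e-05) + (-1e-06) + (-1e-07) + (-1e-08) + (-1e-09) + (-1e-10) + (-1e-11) + (-1e-12) + (-1e-13)
Sum = -1.111111111e+13
Rounded to 6 significant figures: -1.11111e+13

-1.11111e+13


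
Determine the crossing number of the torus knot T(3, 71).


For a torus knot T(p, q) with gcd(p,q)=1,
the crossing number is min(p*(q-1), q*(p-1)).
p*(q-1) = 3*70 = 210
q*(p-1) = 71*2 = 142
min(210, 142) = 142

142


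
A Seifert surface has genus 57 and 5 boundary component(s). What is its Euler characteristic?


chi = 2 - 2g - b
= 2 - 2*57 - 5
= 2 - 114 - 5 = -117

-117


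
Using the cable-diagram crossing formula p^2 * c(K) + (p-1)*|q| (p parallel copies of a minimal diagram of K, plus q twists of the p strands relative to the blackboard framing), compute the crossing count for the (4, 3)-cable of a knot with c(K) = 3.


Step 1: Each of the c(K) crossings of the companion diagram becomes p*p = p^2 crossings among the p parallel strands, and each of the |q| twists s_1 s_2 ... s_(p-1) adds (p-1) crossings.
  Crossings = p^2 * c(K) + (p-1)*|q|
Step 2: = 4^2 * 3 + (4-1)*3
Step 3: = 16*3 + 3*3
Step 4: = 48 + 9 = 57

57


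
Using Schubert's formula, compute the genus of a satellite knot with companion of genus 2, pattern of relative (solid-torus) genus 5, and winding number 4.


Schubert: g(satellite) = g_rel(pattern) + |winding| * g(companion),
where g_rel(pattern) is the genus of the pattern relative to the solid torus.
= 5 + 4 * 2
= 5 + 8 = 13

13


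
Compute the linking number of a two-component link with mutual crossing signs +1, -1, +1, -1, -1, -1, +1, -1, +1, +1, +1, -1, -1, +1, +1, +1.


Step 1: Count positive crossings: 9
Step 2: Count negative crossings: 7
Step 3: Sum of signs = 9 - 7 = 2
Step 4: Linking number = sum/2 = 2/2 = 1

1


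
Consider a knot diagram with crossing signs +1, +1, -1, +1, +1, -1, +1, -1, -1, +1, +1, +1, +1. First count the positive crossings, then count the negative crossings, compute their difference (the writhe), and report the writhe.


Step 1: Count positive crossings (+1).
Positive crossings: 9
Step 2: Count negative crossings (-1).
Negative crossings: 4
Step 3: Writhe = (positive) - (negative)
w = 9 - 4 = 5
Step 4: |w| = 5, and w is positive

5


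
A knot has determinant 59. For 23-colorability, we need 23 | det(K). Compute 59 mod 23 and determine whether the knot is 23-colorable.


Step 1: A knot is p-colorable if and only if p divides its determinant.
Step 2: Compute 59 mod 23.
59 = 2 * 23 + 13
Step 3: 59 mod 23 = 13
Step 4: The knot is 23-colorable: no

13


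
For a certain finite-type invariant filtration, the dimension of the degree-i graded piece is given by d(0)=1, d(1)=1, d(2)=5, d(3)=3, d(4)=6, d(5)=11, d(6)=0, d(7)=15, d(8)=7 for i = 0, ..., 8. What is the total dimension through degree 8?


Total dimension = d(0) + d(1) + ... + d(8)
= 1 + 1 + 5 + 3 + 6 + 11 + 0 + 15 + 7
= 49

49


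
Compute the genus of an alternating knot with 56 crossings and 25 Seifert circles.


For alternating knots, g = (c - s + 1)/2.
= (56 - 25 + 1)/2
= 32/2 = 16

16


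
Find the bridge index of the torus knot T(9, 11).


The bridge number of T(p,q) is min(p,q).
min(9, 11) = 9

9


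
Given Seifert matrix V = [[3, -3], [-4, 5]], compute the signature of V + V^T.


Step 1: V + V^T = [[6, -7], [-7, 10]]
Step 2: trace = 16, det = 11
Step 3: Discriminant = 16^2 - 4*11 = 212
Step 4: Eigenvalues: 15.2801, 0.71989
Step 5: Signature = (# positive eigenvalues) - (# negative eigenvalues) = 2

2


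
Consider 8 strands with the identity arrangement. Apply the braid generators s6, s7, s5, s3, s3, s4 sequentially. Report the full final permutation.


Starting with identity [1, 2, 3, 4, 5, 6, 7, 8].
Apply generators in sequence:
  After s6: [1, 2, 3, 4, 5, 7, 6, 8]
  After s7: [1, 2, 3, 4, 5, 7, 8, 6]
  After s5: [1, 2, 3, 4, 7, 5, 8, 6]
  After s3: [1, 2, 4, 3, 7, 5, 8, 6]
  After s3: [1, 2, 3, 4, 7, 5, 8, 6]
  After s4: [1, 2, 3, 7, 4, 5, 8, 6]
Final permutation: [1, 2, 3, 7, 4, 5, 8, 6]

[1, 2, 3, 7, 4, 5, 8, 6]


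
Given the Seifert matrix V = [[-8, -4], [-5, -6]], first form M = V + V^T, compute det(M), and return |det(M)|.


Step 1: Form V + V^T where V = [[-8, -4], [-5, -6]]
  V^T = [[-8, -5], [-4, -6]]
  V + V^T = [[-16, -9], [-9, -12]]
Step 2: det(V + V^T) = (-16)*(-12) - (-9)*(-9)
  = 192 - 81 = 111
Step 3: Knot determinant = |det(V + V^T)| = |111| = 111

111


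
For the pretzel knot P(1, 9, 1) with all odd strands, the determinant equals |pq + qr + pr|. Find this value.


Step 1: Compute pq + qr + pr.
pq = 1*9 = 9
qr = 9*1 = 9
pr = 1*1 = 1
pq + qr + pr = 9 + 9 + 1 = 19
Step 2: Take absolute value.
det(P(1,9,1)) = |19| = 19

19


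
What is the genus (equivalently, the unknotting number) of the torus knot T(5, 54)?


For a torus knot T(p,q), both the unknotting number and genus equal (p-1)(q-1)/2.
= (5-1)(54-1)/2
= 4*53/2
= 212/2 = 106

106


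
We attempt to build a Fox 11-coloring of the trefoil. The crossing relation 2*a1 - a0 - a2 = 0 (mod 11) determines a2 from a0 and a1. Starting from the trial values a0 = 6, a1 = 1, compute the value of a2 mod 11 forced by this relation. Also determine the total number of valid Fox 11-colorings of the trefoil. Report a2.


Step 1: Apply the given crossing relation 2*a1 - a0 - a2 = 0 (mod 11).
  a2 = 2*a1 - a0 mod 11
  a2 = 2*1 - 6 mod 11
  a2 = 2 - 6 mod 11
  a2 = -4 mod 11 = 7
Step 2: The trefoil has determinant 3.
  Number of Fox p-colorings (p prime) is p^2 if p = 3, else p.
  Since 11 does not divide 3, only trivial (constant) colorings exist.
  (So the trial a0 = 6, a1 = 1 with a0 != a1 does NOT extend to a valid coloring of the whole trefoil: the other two crossing relations require 3*(a1 - a0) = 0 (mod 11), which fails.)
  Total colorings = 11
Step 3: a2 = 7, total Fox 11-colorings = 11

7


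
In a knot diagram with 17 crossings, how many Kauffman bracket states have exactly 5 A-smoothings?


We choose which 5 of 17 crossings get A-smoothings.
C(17, 5) = 17! / (5! * 12!)
= 6188

6188


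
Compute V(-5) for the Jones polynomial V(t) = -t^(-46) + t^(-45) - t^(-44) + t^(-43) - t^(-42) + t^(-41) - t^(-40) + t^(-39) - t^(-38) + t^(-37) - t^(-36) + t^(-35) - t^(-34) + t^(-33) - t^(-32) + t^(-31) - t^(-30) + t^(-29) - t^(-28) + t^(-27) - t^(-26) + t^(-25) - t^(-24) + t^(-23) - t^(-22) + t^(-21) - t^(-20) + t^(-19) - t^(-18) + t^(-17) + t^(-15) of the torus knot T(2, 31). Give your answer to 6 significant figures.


Substituting t = -5 into V(t) = -t^(-46) + t^(-45) - t^(-44) + t^(-43) - t^(-42) + t^(-41) - t^(-40) + t^(-39) - t^(-38) + t^(-37) - t^(-36) + t^(-35) - t^(-34) + t^(-33) - t^(-32) + t^(-31) - t^(-30) + t^(-29) - t^(-28) + t^(-27) - t^(-26) + t^(-25) - t^(-24) + t^(-23) - t^(-22) + t^(-21) - t^(-20) + t^(-19) - t^(-18) + t^(-17) + t^(-15):
  (-)t^(-46) = -7.03687e-33
  (+)t^(-45) = -3.51844e-32
  (-)t^(-44) = -1.75922e-31
  (+)t^(-43) = -8.79609e-31
  (-)t^(-42) = -4.39805e-30
  (+)t^(-41) = -2.19902e-29
  (-)t^(-40) = -1.09951e-28
  (+)t^(-39) = -5.49756e-28
  (-)t^(-38) = -2.74878e-27
  (+)t^(-37) = -1.37439e-26
  (-)t^(-36) = -6.87195e-26
  (+)t^(-35) = -3.43597e-25
  (-)t^(-34) = -1.71799e-24
  (+)t^(-33) = -8.58993e-24
  (-)t^(-32) = -4.29497e-23
  (+)t^(-31) = -2.14748e-22
  (-)t^(-30) = -1.07374e-21
  (+)t^(-29) = -5.36871e-21
  (-)t^(-28) = -2.68435e-20
  (+)t^(-27) = -1.34218e-19
  (-)t^(-26) = -6.71089e-19
  (+)t^(-25) = -3.35544e-18
  (-)t^(-24) = -1.67772e-17
  (+)t^(-23) = -8.38861e-17
  (-)t^(-22) = -4.1943e-16
  (+)t^(-21) = -2.09715e-15
  (-)t^(-20) = -1.04858e-14
  (+)t^(-19) = -5.24288e-14
  (-)t^(-18) = -2.62144e-13
  (+)t^(-17) = -1.31072e-12
  (+)t^(-15) = -3.2768e-11
Sum = (-7.03687e-33) + (-3.51844e-32) + (-1.75922e-31) + (-8.79609e-31) + (-4.39805e-30) + (-2.19902e-29) + (-1.09951e-28) + (-5.49756e-28) + (-2.74878e-27) + (-1.37439e-26) + (-6.87195e-26) + (-3.43597e-25) + (-1.71799e-24) + (-8.58993e-24) + (-4.29497e-23) + (-2.14748e-22) + (-1.07374e-21) + (-5.36871e-21) + (-2.68435e-20) + (-1.34218e-19) + (-6.71089e-19) + (-3.35544e-18) + (-1.67772e-17) + (-8.38861e-17) + (-4.1943e-16) + (-2.09715e-15) + (-1.04858e-14) + (-5.24288e-14) + (-2.62144e-13) + (-1.31072e-12) + (-3.2768e-11)
= -3.44064e-11
Rounded to 6 significant figures: -3.44064e-11

-3.44064e-11


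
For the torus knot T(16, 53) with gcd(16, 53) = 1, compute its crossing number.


For a torus knot T(p, q) with gcd(p,q)=1,
the crossing number is min(p*(q-1), q*(p-1)).
p*(q-1) = 16*52 = 832
q*(p-1) = 53*15 = 795
min(832, 795) = 795

795


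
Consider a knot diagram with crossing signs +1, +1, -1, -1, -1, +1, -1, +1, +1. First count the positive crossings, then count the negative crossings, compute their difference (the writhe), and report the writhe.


Step 1: Count positive crossings (+1).
Positive crossings: 5
Step 2: Count negative crossings (-1).
Negative crossings: 4
Step 3: Writhe = (positive) - (negative)
w = 5 - 4 = 1
Step 4: |w| = 1, and w is positive

1


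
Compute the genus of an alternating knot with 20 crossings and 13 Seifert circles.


For alternating knots, g = (c - s + 1)/2.
= (20 - 13 + 1)/2
= 8/2 = 4

4


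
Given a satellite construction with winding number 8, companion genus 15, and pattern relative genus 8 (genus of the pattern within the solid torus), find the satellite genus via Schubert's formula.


Schubert: g(satellite) = g_rel(pattern) + |winding| * g(companion),
where g_rel(pattern) is the genus of the pattern relative to the solid torus.
= 8 + 8 * 15
= 8 + 120 = 128

128


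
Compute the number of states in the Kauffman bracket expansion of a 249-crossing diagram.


Each crossing contributes 2 choices (A-smoothing or B-smoothing).
Total states = 2^249 = 904625697166532776746648320380374280103671755200316906558262375061821325312

904625697166532776746648320380374280103671755200316906558262375061821325312


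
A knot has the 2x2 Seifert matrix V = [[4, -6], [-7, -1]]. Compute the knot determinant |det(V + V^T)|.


Step 1: Form V + V^T where V = [[4, -6], [-7, -1]]
  V^T = [[4, -7], [-6, -1]]
  V + V^T = [[8, -13], [-13, -2]]
Step 2: det(V + V^T) = 8*(-2) - (-13)*(-13)
  = -16 - 169 = -185
Step 3: Knot determinant = |det(V + V^T)| = |-185| = 185

185


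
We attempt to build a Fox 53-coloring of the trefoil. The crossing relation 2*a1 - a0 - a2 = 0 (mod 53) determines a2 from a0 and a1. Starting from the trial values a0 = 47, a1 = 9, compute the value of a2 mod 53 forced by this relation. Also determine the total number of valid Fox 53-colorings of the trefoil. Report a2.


Step 1: Apply the given crossing relation 2*a1 - a0 - a2 = 0 (mod 53).
  a2 = 2*a1 - a0 mod 53
  a2 = 2*9 - 47 mod 53
  a2 = 18 - 47 mod 53
  a2 = -29 mod 53 = 24
Step 2: The trefoil has determinant 3.
  Number of Fox p-colorings (p prime) is p^2 if p = 3, else p.
  Since 53 does not divide 3, only trivial (constant) colorings exist.
  (So the trial a0 = 47, a1 = 9 with a0 != a1 does NOT extend to a valid coloring of the whole trefoil: the other two crossing relations require 3*(a1 - a0) = 0 (mod 53), which fails.)
  Total colorings = 53
Step 3: a2 = 24, total Fox 53-colorings = 53

24


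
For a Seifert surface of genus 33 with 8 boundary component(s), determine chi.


chi = 2 - 2g - b
= 2 - 2*33 - 8
= 2 - 66 - 8 = -72

-72


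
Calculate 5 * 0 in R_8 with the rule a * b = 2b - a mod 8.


5 * 0 = 2*0 - 5 mod 8
= 0 - 5 mod 8
= -5 mod 8 = 3

3


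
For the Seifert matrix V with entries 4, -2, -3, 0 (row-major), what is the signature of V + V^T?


Step 1: V + V^T = [[8, -5], [-5, 0]]
Step 2: trace = 8, det = -25
Step 3: Discriminant = 8^2 - 4*(-25) = 164
Step 4: Eigenvalues: 10.4031, -2.40312
Step 5: Signature = (# positive eigenvalues) - (# negative eigenvalues) = 0

0


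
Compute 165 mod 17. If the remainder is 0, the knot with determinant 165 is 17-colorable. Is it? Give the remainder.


Step 1: A knot is p-colorable if and only if p divides its determinant.
Step 2: Compute 165 mod 17.
165 = 9 * 17 + 12
Step 3: 165 mod 17 = 12
Step 4: The knot is 17-colorable: no

12


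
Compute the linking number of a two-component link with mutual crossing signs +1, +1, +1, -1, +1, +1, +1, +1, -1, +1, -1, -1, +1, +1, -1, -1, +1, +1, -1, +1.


Step 1: Count positive crossings: 13
Step 2: Count negative crossings: 7
Step 3: Sum of signs = 13 - 7 = 6
Step 4: Linking number = sum/2 = 6/2 = 3

3


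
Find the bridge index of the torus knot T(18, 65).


The bridge number of T(p,q) is min(p,q).
min(18, 65) = 18

18


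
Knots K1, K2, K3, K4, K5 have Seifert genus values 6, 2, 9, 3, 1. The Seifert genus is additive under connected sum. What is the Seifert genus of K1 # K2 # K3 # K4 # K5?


The Seifert genus is additive under connected sum.
Seifert genus(K1 # K2 # K3 # K4 # K5) = (6) + (2) + (9) + (3) + (1)
= 21

21


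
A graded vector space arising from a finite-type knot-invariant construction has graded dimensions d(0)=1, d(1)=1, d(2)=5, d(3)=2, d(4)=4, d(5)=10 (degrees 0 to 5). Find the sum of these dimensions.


Total dimension = d(0) + d(1) + ... + d(5)
= 1 + 1 + 5 + 2 + 4 + 10
= 23

23


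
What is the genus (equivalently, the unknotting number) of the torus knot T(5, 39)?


For a torus knot T(p,q), both the unknotting number and genus equal (p-1)(q-1)/2.
= (5-1)(39-1)/2
= 4*38/2
= 152/2 = 76

76


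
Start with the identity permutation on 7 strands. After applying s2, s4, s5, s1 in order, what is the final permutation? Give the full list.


Starting with identity [1, 2, 3, 4, 5, 6, 7].
Apply generators in sequence:
  After s2: [1, 3, 2, 4, 5, 6, 7]
  After s4: [1, 3, 2, 5, 4, 6, 7]
  After s5: [1, 3, 2, 5, 6, 4, 7]
  After s1: [3, 1, 2, 5, 6, 4, 7]
Final permutation: [3, 1, 2, 5, 6, 4, 7]

[3, 1, 2, 5, 6, 4, 7]


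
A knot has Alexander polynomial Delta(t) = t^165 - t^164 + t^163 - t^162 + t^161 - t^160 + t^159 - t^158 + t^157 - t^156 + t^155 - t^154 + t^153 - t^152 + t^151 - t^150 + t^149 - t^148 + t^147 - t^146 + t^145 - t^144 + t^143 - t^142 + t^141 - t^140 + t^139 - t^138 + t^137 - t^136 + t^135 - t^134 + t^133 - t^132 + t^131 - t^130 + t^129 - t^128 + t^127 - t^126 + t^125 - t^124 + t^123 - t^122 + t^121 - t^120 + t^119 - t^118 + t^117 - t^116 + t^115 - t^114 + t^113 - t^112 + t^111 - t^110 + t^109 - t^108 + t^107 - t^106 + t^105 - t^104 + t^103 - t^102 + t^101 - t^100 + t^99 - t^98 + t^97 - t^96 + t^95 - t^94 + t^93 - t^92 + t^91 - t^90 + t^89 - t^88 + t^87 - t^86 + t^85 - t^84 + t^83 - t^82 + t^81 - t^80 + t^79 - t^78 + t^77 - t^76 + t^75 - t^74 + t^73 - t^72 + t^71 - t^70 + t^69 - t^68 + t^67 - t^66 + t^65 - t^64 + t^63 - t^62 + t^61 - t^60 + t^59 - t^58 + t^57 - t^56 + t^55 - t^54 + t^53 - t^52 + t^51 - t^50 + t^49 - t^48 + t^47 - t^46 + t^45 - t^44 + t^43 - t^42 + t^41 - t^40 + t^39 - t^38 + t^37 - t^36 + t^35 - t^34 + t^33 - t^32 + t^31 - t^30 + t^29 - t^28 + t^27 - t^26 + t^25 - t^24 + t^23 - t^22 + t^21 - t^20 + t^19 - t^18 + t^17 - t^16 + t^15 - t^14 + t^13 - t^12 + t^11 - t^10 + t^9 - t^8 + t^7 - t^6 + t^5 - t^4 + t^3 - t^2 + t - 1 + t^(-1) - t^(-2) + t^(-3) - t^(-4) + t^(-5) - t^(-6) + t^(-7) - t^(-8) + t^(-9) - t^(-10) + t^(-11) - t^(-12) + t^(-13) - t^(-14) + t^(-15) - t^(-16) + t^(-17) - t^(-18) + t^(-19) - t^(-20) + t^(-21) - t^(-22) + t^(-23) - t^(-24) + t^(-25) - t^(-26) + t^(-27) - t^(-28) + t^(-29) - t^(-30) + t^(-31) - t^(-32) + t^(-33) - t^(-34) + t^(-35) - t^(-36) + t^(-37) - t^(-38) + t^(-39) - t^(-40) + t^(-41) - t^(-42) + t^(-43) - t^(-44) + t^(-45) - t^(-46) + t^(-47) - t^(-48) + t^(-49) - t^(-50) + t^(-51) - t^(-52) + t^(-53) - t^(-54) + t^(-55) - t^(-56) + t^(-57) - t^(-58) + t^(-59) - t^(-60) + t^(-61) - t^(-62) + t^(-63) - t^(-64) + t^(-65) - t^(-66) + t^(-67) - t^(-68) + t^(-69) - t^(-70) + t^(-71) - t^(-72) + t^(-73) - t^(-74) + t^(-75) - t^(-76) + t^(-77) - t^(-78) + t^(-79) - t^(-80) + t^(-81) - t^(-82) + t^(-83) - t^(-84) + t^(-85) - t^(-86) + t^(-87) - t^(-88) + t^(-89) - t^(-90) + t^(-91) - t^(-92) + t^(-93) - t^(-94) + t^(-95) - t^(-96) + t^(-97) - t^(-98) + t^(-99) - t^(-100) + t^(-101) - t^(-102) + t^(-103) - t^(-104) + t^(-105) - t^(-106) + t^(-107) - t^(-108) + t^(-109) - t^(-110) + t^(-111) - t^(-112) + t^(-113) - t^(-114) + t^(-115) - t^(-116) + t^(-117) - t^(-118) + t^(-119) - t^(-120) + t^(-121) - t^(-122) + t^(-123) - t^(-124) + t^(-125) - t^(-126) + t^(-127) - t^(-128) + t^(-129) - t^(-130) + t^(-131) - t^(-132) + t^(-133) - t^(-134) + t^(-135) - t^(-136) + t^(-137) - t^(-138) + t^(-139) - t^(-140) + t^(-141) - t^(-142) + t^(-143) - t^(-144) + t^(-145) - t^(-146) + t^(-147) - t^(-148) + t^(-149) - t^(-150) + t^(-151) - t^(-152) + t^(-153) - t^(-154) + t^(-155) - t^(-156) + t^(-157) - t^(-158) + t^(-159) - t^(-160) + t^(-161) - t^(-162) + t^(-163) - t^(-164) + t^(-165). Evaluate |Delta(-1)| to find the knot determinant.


Step 1: The polynomial has 331 terms with alternating signs, exponents from 165 down to -165.
Step 2: Substitute t = -1. The i-th term has coefficient (-1)^i and exponent (m-i),
  so its value is (-1)^i * (-1)^(m-i) = (-1)^m = -1 for every i.
Step 3: All 331 terms equal -1, so Delta(-1) = 331 * (-1) = -331
Step 4: |Delta(-1)| = 331

331


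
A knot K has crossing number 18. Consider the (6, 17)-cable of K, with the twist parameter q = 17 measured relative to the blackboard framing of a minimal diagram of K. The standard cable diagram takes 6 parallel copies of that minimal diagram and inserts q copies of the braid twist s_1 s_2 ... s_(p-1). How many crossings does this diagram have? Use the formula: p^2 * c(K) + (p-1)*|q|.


Step 1: Each of the c(K) crossings of the companion diagram becomes p*p = p^2 crossings among the p parallel strands, and each of the |q| twists s_1 s_2 ... s_(p-1) adds (p-1) crossings.
  Crossings = p^2 * c(K) + (p-1)*|q|
Step 2: = 6^2 * 18 + (6-1)*17
Step 3: = 36*18 + 5*17
Step 4: = 648 + 85 = 733

733


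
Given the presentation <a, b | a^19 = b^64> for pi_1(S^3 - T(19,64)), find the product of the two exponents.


The relation is a^19 = b^64.
Product of exponents = 19 * 64
= 1216

1216


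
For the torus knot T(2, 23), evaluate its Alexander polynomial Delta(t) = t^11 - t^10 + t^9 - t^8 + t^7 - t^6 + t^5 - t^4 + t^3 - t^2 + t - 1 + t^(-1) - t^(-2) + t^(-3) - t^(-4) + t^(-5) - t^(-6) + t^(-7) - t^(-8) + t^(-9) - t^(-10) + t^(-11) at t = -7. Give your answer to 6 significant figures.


Substituting t = -7 into Delta(t) = t^11 - t^10 + t^9 - t^8 + t^7 - t^6 + t^5 - t^4 + t^3 - t^2 + t - 1 + t^(-1) - t^(-2) + t^(-3) - t^(-4) + t^(-5) - t^(-6) + t^(-7) - t^(-8) + t^(-9) - t^(-10) + t^(-11):
Term values: (-1977326743) + (-282475249) + (-40353607) + (-5764801) + (-823543) + (-117649) + (-16807) + (-2401) + (-343) + (-49) + (-7) + (-1) + (-0.142857) + (-0.0204082) + (-0.00291545) + (-0.000416493) + (-5.9499e-05) + (-8.49986e-06) + (-1.21427e-06) + (-1.73467e-07) + (-2.47809e-08) + (-3.54013e-09) + (-5.05733e-10)
Sum = -2306881200
Rounded to 6 significant figures: -2.30688e+09

-2.30688e+09
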